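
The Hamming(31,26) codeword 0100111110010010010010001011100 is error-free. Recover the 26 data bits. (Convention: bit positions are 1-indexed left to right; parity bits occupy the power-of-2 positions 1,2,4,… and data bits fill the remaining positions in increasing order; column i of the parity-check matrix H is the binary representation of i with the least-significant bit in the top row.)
Parity bits occupy power-of-2 positions; data bits are at positions {3,5,6,7,9,10,11,12,13,14,15,17,18,19,20,21,22,23,24,25,26,27,28,29,30,31} (1-indexed).
Extract: c[3]=0 c[5]=1 c[6]=1 c[7]=1 c[9]=1 c[10]=0 c[11]=0 c[12]=1 c[13]=0 c[14]=0 c[15]=1 c[17]=0 c[18]=1 c[19]=0 c[20]=0 c[21]=1 c[22]=0 c[23]=0 c[24]=0 c[25]=1 c[26]=0 c[27]=1 c[28]=1 c[29]=1 c[30]=0 c[31]=0
Data = 01111001001010010001011100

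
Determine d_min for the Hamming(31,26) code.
d_min = 3 (every single-error-correcting Hamming code has d_min = 3).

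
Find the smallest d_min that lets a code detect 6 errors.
Detecting e errors requires d_min ≥ e + 1 = 6 + 1 = 7.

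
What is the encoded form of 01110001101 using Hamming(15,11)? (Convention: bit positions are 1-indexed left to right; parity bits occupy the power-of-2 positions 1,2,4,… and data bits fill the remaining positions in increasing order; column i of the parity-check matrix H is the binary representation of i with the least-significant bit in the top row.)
Codeword c = d · G (mod 2), d = 01110001101:
  c[0] = d·G[:,0] = (01110001101)·(11011010101) mod 2 = 0+1+0+1+0+0+0+0+1+0+1 mod 2 = 0
  c[1] = d·G[:,1] = (01110001101)·(10110110011) mod 2 = 0+0+1+1+0+0+0+0+0+0+1 mod 2 = 1
  c[2] = d·G[:,2] = (01110001101)·(10000000000) mod 2 = 0+0+0+0+0+0+0+0+0+0+0 mod 2 = 0
  c[3] = d·G[:,3] = (01110001101)·(01110001111) mod 2 = 0+1+1+1+0+0+0+1+1+0+1 mod 2 = 0
  c[4] = d·G[:,4] = (01110001101)·(01000000000) mod 2 = 0+1+0+0+0+0+0+0+0+0+0 mod 2 = 1
  c[5] = d·G[:,5] = (01110001101)·(00100000000) mod 2 = 0+0+1+0+0+0+0+0+0+0+0 mod 2 = 1
  c[6] = d·G[:,6] = (01110001101)·(00010000000) mod 2 = 0+0+0+1+0+0+0+0+0+0+0 mod 2 = 1
  c[7] = d·G[:,7] = (01110001101)·(00001111111) mod 2 = 0+0+0+0+0+0+0+1+1+0+1 mod 2 = 1
  c[8] = d·G[:,8] = (01110001101)·(00001000000) mod 2 = 0+0+0+0+0+0+0+0+0+0+0 mod 2 = 0
  c[9] = d·G[:,9] = (01110001101)·(00000100000) mod 2 = 0+0+0+0+0+0+0+0+0+0+0 mod 2 = 0
  c[10] = d·G[:,10] = (01110001101)·(00000010000) mod 2 = 0+0+0+0+0+0+0+0+0+0+0 mod 2 = 0
  c[11] = d·G[:,11] = (01110001101)·(00000001000) mod 2 = 0+0+0+0+0+0+0+1+0+0+0 mod 2 = 1
  c[12] = d·G[:,12] = (01110001101)·(00000000100) mod 2 = 0+0+0+0+0+0+0+0+1+0+0 mod 2 = 1
  c[13] = d·G[:,13] = (01110001101)·(00000000010) mod 2 = 0+0+0+0+0+0+0+0+0+0+0 mod 2 = 0
  c[14] = d·G[:,14] = (01110001101)·(00000000001) mod 2 = 0+0+0+0+0+0+0+0+0+0+1 mod 2 = 1
Codeword = 010011110001101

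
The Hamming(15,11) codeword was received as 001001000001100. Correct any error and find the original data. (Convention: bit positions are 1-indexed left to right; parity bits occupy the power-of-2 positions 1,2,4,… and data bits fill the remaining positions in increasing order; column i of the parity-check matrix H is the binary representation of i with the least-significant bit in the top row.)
Syndrome s = H · r^T (mod 2), r = 001001000001100:
  s[0] = (101010101010101)·(001001000001100) mod 2 = 0+0+1+0+0+0+0+0+0+0+0+0+1+0+0 mod 2 = 0
  s[1] = (011001100110011)·(001001000001100) mod 2 = 0+0+1+0+0+1+0+0+0+0+0+0+0+0+0 mod 2 = 0
  s[2] = (000111100001111)·(001001000001100) mod 2 = 0+0+0+0+0+1+0+0+0+0+0+1+1+0+0 mod 2 = 1
  s[3] = (000000011111111)·(001001000001100) mod 2 = 0+0+0+0+0+0+0+0+0+0+0+1+1+0+0 mod 2 = 0
Syndrome = 0010
Column 4 of H equals this syndrome → error at bit 4 (1-indexed).
Flip bit 4: 001001000001100 → 001101000001100
Extract data bits at positions {3,5,6,7,9,10,11,12,13,14,15}: 10100001100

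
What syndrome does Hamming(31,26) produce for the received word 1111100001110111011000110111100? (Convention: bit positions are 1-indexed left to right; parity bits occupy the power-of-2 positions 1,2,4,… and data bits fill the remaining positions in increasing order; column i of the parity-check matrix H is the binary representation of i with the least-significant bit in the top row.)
Syndrome s = H · r^T (mod 2), r = 1111100001110111011000110111100:
  s[0] = (1010101010101010101010101010101)·(1111100001110111011000110111100) mod 2 = 1+0+1+0+1+0+0+0+0+0+1+0+0+0+1+0+0+0+1+0+0+0+1+0+0+0+1+0+1+0+0 mod 2 = 1
  s[1] = (0110011001100110011001100110011)·(1111100001110111011000110111100) mod 2 = 0+1+1+0+0+0+0+0+0+1+1+0+0+1+1+0+0+1+1+0+0+0+1+0+0+1+1+0+0+0+0 mod 2 = 1
  s[2] = (0001111000011110000111100001111)·(1111100001110111011000110111100) mod 2 = 0+0+0+1+1+0+0+0+0+0+0+1+0+1+1+0+0+0+0+0+0+0+1+0+0+0+0+1+1+0+0 mod 2 = 0
  s[3] = (0000000111111110000000011111111)·(1111100001110111011000110111100) mod 2 = 0+0+0+0+0+0+0+0+0+1+1+1+0+1+1+0+0+0+0+0+0+0+0+1+0+1+1+1+1+0+0 mod 2 = 0
  s[4] = (0000000000000001111111111111111)·(1111100001110111011000110111100) mod 2 = 0+0+0+0+0+0+0+0+0+0+0+0+0+0+0+1+0+1+1+0+0+0+1+1+0+1+1+1+1+0+0 mod 2 = 1
Syndrome = 11001
Non-zero syndrome: error at position 19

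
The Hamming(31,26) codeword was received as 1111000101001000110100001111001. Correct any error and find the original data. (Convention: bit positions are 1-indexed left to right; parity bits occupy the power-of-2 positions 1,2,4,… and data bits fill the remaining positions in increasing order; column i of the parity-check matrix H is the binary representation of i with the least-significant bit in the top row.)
Syndrome s = H · r^T (mod 2), r = 1111000101001000110100001111001:
  s[0] = (1010101010101010101010101010101)·(1111000101001000110100001111001) mod 2 = 1+0+1+0+0+0+0+0+0+0+0+0+1+0+0+0+1+0+0+0+0+0+0+0+1+0+1+0+0+0+1 mod 2 = 1
  s[1] = (0110011001100110011001100110011)·(1111000101001000110100001111001) mod 2 = 0+1+1+0+0+0+0+0+0+1+0+0+0+0+0+0+0+1+0+0+0+0+0+0+0+1+1+0+0+0+1 mod 2 = 1
  s[2] = (0001111000011110000111100001111)·(1111000101001000110100001111001) mod 2 = 0+0+0+1+0+0+0+0+0+0+0+0+1+0+0+0+0+0+0+1+0+0+0+0+0+0+0+1+0+0+1 mod 2 = 1
  s[3] = (0000000111111110000000011111111)·(1111000101001000110100001111001) mod 2 = 0+0+0+0+0+0+0+1+0+1+0+0+1+0+0+0+0+0+0+0+0+0+0+0+1+1+1+1+0+0+1 mod 2 = 0
  s[4] = (0000000000000001111111111111111)·(1111000101001000110100001111001) mod 2 = 0+0+0+0+0+0+0+0+0+0+0+0+0+0+0+0+1+1+0+1+0+0+0+0+1+1+1+1+0+0+1 mod 2 = 0
Syndrome = 11100
Column 7 of H equals this syndrome → error at bit 7 (1-indexed).
Flip bit 7: 1111000101001000110100001111001 → 1111001101001000110100001111001
Extract data bits at positions {3,5,6,7,9,10,11,12,13,14,15,17,18,19,20,21,22,23,24,25,26,27,28,29,30,31}: 10010100100110100001111001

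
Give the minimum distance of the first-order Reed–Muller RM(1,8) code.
d_min = 128 (RM(1,8) has length 256 and minimum distance 2^(m−1) = 128).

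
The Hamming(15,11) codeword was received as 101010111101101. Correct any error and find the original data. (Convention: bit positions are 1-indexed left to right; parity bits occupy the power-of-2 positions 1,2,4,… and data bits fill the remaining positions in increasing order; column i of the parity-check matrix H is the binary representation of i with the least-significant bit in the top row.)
Syndrome s = H · r^T (mod 2), r = 101010111101101:
  s[0] = (101010101010101)·(101010111101101) mod 2 = 1+0+1+0+1+0+1+0+1+0+0+0+1+0+1 mod 2 = 1
  s[1] = (011001100110011)·(101010111101101) mod 2 = 0+0+1+0+0+0+1+0+0+1+0+0+0+0+1 mod 2 = 0
  s[2] = (000111100001111)·(101010111101101) mod 2 = 0+0+0+0+1+0+1+0+0+0+0+1+1+0+1 mod 2 = 1
  s[3] = (000000011111111)·(101010111101101) mod 2 = 0+0+0+0+0+0+0+1+1+1+0+1+1+0+1 mod 2 = 0
Syndrome = 1010
Column 5 of H equals this syndrome → error at bit 5 (1-indexed).
Flip bit 5: 101010111101101 → 101000111101101
Extract data bits at positions {3,5,6,7,9,10,11,12,13,14,15}: 10011101101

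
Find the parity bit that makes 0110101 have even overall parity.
Sum of data bits: 0+1+1+0+1+0+1 = 4.
4 mod 2 = 0, so parity bit = 0.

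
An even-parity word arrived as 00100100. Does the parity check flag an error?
Sum of received bits: 0+0+1+0+0+1+0+0 = 2; 2 mod 2 = 0. Result is 0 → no error detected.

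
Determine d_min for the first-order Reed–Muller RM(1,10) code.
d_min = 512 (RM(1,10) has length 1024 and minimum distance 2^(m−1) = 512).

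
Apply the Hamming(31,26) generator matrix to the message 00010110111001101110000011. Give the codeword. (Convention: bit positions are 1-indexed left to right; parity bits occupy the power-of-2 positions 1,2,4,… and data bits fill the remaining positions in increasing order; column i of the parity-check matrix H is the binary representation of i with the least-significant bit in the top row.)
Codeword c = d · G (mod 2), d = 00010110111001101110000011:
  c[0] = d·G[:,0] = (00010110111001101110000011)·(11011010101101010101010101) mod 2 = 0+0+0+1+0+0+1+0+1+0+1+0+0+1+0+0+0+1+0+0+0+0+0+0+0+1 mod 2 = 1
  c[1] = d·G[:,1] = (00010110111001101110000011)·(10110110011011001100110011) mod 2 = 0+0+0+1+0+1+1+0+0+1+1+0+0+1+0+0+1+1+0+0+0+0+0+0+1+1 mod 2 = 0
  c[2] = d·G[:,2] = (00010110111001101110000011)·(10000000000000000000000000) mod 2 = 0+0+0+0+0+0+0+0+0+0+0+0+0+0+0+0+0+0+0+0+0+0+0+0+0+0 mod 2 = 0
  c[3] = d·G[:,3] = (00010110111001101110000011)·(01110001111000111100001111) mod 2 = 0+0+0+1+0+0+0+0+1+1+1+0+0+0+1+0+1+1+0+0+0+0+0+0+1+1 mod 2 = 1
  c[4] = d·G[:,4] = (00010110111001101110000011)·(01000000000000000000000000) mod 2 = 0+0+0+0+0+0+0+0+0+0+0+0+0+0+0+0+0+0+0+0+0+0+0+0+0+0 mod 2 = 0
  c[5] = d·G[:,5] = (00010110111001101110000011)·(00100000000000000000000000) mod 2 = 0+0+0+0+0+0+0+0+0+0+0+0+0+0+0+0+0+0+0+0+0+0+0+0+0+0 mod 2 = 0
  c[6] = d·G[:,6] = (00010110111001101110000011)·(00010000000000000000000000) mod 2 = 0+0+0+1+0+0+0+0+0+0+0+0+0+0+0+0+0+0+0+0+0+0+0+0+0+0 mod 2 = 1
  c[7] = d·G[:,7] = (00010110111001101110000011)·(00001111111000000011111111) mod 2 = 0+0+0+0+0+1+1+0+1+1+1+0+0+0+0+0+0+0+1+0+0+0+0+0+1+1 mod 2 = 0
  c[8] = d·G[:,8] = (00010110111001101110000011)·(00001000000000000000000000) mod 2 = 0+0+0+0+0+0+0+0+0+0+0+0+0+0+0+0+0+0+0+0+0+0+0+0+0+0 mod 2 = 0
  c[9] = d·G[:,9] = (00010110111001101110000011)·(00000100000000000000000000) mod 2 = 0+0+0+0+0+1+0+0+0+0+0+0+0+0+0+0+0+0+0+0+0+0+0+0+0+0 mod 2 = 1
  c[10] = d·G[:,10] = (00010110111001101110000011)·(00000010000000000000000000) mod 2 = 0+0+0+0+0+0+1+0+0+0+0+0+0+0+0+0+0+0+0+0+0+0+0+0+0+0 mod 2 = 1
  c[11] = d·G[:,11] = (00010110111001101110000011)·(00000001000000000000000000) mod 2 = 0+0+0+0+0+0+0+0+0+0+0+0+0+0+0+0+0+0+0+0+0+0+0+0+0+0 mod 2 = 0
  c[12] = d·G[:,12] = (00010110111001101110000011)·(00000000100000000000000000) mod 2 = 0+0+0+0+0+0+0+0+1+0+0+0+0+0+0+0+0+0+0+0+0+0+0+0+0+0 mod 2 = 1
  c[13] = d·G[:,13] = (00010110111001101110000011)·(00000000010000000000000000) mod 2 = 0+0+0+0+0+0+0+0+0+1+0+0+0+0+0+0+0+0+0+0+0+0+0+0+0+0 mod 2 = 1
  c[14] = d·G[:,14] = (00010110111001101110000011)·(00000000001000000000000000) mod 2 = 0+0+0+0+0+0+0+0+0+0+1+0+0+0+0+0+0+0+0+0+0+0+0+0+0+0 mod 2 = 1
  c[15] = d·G[:,15] = (00010110111001101110000011)·(00000000000111111111111111) mod 2 = 0+0+0+0+0+0+0+0+0+0+0+0+0+1+1+0+1+1+1+0+0+0+0+0+1+1 mod 2 = 1
  c[16] = d·G[:,16] = (00010110111001101110000011)·(00000000000100000000000000) mod 2 = 0+0+0+0+0+0+0+0+0+0+0+0+0+0+0+0+0+0+0+0+0+0+0+0+0+0 mod 2 = 0
  c[17] = d·G[:,17] = (00010110111001101110000011)·(00000000000010000000000000) mod 2 = 0+0+0+0+0+0+0+0+0+0+0+0+0+0+0+0+0+0+0+0+0+0+0+0+0+0 mod 2 = 0
  c[18] = d·G[:,18] = (00010110111001101110000011)·(00000000000001000000000000) mod 2 = 0+0+0+0+0+0+0+0+0+0+0+0+0+1+0+0+0+0+0+0+0+0+0+0+0+0 mod 2 = 1
  c[19] = d·G[:,19] = (00010110111001101110000011)·(00000000000000100000000000) mod 2 = 0+0+0+0+0+0+0+0+0+0+0+0+0+0+1+0+0+0+0+0+0+0+0+0+0+0 mod 2 = 1
  c[20] = d·G[:,20] = (00010110111001101110000011)·(00000000000000010000000000) mod 2 = 0+0+0+0+0+0+0+0+0+0+0+0+0+0+0+0+0+0+0+0+0+0+0+0+0+0 mod 2 = 0
  c[21] = d·G[:,21] = (00010110111001101110000011)·(00000000000000001000000000) mod 2 = 0+0+0+0+0+0+0+0+0+0+0+0+0+0+0+0+1+0+0+0+0+0+0+0+0+0 mod 2 = 1
  c[22] = d·G[:,22] = (00010110111001101110000011)·(00000000000000000100000000) mod 2 = 0+0+0+0+0+0+0+0+0+0+0+0+0+0+0+0+0+1+0+0+0+0+0+0+0+0 mod 2 = 1
  c[23] = d·G[:,23] = (00010110111001101110000011)·(00000000000000000010000000) mod 2 = 0+0+0+0+0+0+0+0+0+0+0+0+0+0+0+0+0+0+1+0+0+0+0+0+0+0 mod 2 = 1
  c[24] = d·G[:,24] = (00010110111001101110000011)·(00000000000000000001000000) mod 2 = 0+0+0+0+0+0+0+0+0+0+0+0+0+0+0+0+0+0+0+0+0+0+0+0+0+0 mod 2 = 0
  c[25] = d·G[:,25] = (00010110111001101110000011)·(00000000000000000000100000) mod 2 = 0+0+0+0+0+0+0+0+0+0+0+0+0+0+0+0+0+0+0+0+0+0+0+0+0+0 mod 2 = 0
  c[26] = d·G[:,26] = (00010110111001101110000011)·(00000000000000000000010000) mod 2 = 0+0+0+0+0+0+0+0+0+0+0+0+0+0+0+0+0+0+0+0+0+0+0+0+0+0 mod 2 = 0
  c[27] = d·G[:,27] = (00010110111001101110000011)·(00000000000000000000001000) mod 2 = 0+0+0+0+0+0+0+0+0+0+0+0+0+0+0+0+0+0+0+0+0+0+0+0+0+0 mod 2 = 0
  c[28] = d·G[:,28] = (00010110111001101110000011)·(00000000000000000000000100) mod 2 = 0+0+0+0+0+0+0+0+0+0+0+0+0+0+0+0+0+0+0+0+0+0+0+0+0+0 mod 2 = 0
  c[29] = d·G[:,29] = (00010110111001101110000011)·(00000000000000000000000010) mod 2 = 0+0+0+0+0+0+0+0+0+0+0+0+0+0+0+0+0+0+0+0+0+0+0+0+1+0 mod 2 = 1
  c[30] = d·G[:,30] = (00010110111001101110000011)·(00000000000000000000000001) mod 2 = 0+0+0+0+0+0+0+0+0+0+0+0+0+0+0+0+0+0+0+0+0+0+0+0+0+1 mod 2 = 1
Codeword = 1001001001101111001101110000011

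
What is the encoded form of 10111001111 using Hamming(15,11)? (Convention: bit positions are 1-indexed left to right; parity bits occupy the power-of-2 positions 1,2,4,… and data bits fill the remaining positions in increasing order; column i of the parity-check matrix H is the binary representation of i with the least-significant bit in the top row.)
Codeword c = d · G (mod 2), d = 10111001111:
  c[0] = d·G[:,0] = (10111001111)·(11011010101) mod 2 = 1+0+0+1+1+0+0+0+1+0+1 mod 2 = 1
  c[1] = d·G[:,1] = (10111001111)·(10110110011) mod 2 = 1+0+1+1+0+0+0+0+0+1+1 mod 2 = 1
  c[2] = d·G[:,2] = (10111001111)·(10000000000) mod 2 = 1+0+0+0+0+0+0+0+0+0+0 mod 2 = 1
  c[3] = d·G[:,3] = (10111001111)·(01110001111) mod 2 = 0+0+1+1+0+0+0+1+1+1+1 mod 2 = 0
  c[4] = d·G[:,4] = (10111001111)·(01000000000) mod 2 = 0+0+0+0+0+0+0+0+0+0+0 mod 2 = 0
  c[5] = d·G[:,5] = (10111001111)·(00100000000) mod 2 = 0+0+1+0+0+0+0+0+0+0+0 mod 2 = 1
  c[6] = d·G[:,6] = (10111001111)·(00010000000) mod 2 = 0+0+0+1+0+0+0+0+0+0+0 mod 2 = 1
  c[7] = d·G[:,7] = (10111001111)·(00001111111) mod 2 = 0+0+0+0+1+0+0+1+1+1+1 mod 2 = 1
  c[8] = d·G[:,8] = (10111001111)·(00001000000) mod 2 = 0+0+0+0+1+0+0+0+0+0+0 mod 2 = 1
  c[9] = d·G[:,9] = (10111001111)·(00000100000) mod 2 = 0+0+0+0+0+0+0+0+0+0+0 mod 2 = 0
  c[10] = d·G[:,10] = (10111001111)·(00000010000) mod 2 = 0+0+0+0+0+0+0+0+0+0+0 mod 2 = 0
  c[11] = d·G[:,11] = (10111001111)·(00000001000) mod 2 = 0+0+0+0+0+0+0+1+0+0+0 mod 2 = 1
  c[12] = d·G[:,12] = (10111001111)·(00000000100) mod 2 = 0+0+0+0+0+0+0+0+1+0+0 mod 2 = 1
  c[13] = d·G[:,13] = (10111001111)·(00000000010) mod 2 = 0+0+0+0+0+0+0+0+0+1+0 mod 2 = 1
  c[14] = d·G[:,14] = (10111001111)·(00000000001) mod 2 = 0+0+0+0+0+0+0+0+0+0+1 mod 2 = 1
Codeword = 111001111001111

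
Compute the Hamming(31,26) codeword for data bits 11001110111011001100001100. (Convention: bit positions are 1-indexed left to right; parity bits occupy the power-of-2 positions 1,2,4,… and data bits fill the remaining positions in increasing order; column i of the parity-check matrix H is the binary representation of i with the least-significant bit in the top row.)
Codeword c = d · G (mod 2), d = 11001110111011001100001100:
  c[0] = d·G[:,0] = (11001110111011001100001100)·(11011010101101010101010101) mod 2 = 1+1+0+0+1+0+1+0+1+0+1+0+0+1+0+0+0+1+0+0+0+0+0+1+0+0 mod 2 = 1
  c[1] = d·G[:,1] = (11001110111011001100001100)·(10110110011011001100110011) mod 2 = 1+0+0+0+0+1+1+0+0+1+1+0+1+1+0+0+1+1+0+0+0+0+0+0+0+0 mod 2 = 1
  c[2] = d·G[:,2] = (11001110111011001100001100)·(10000000000000000000000000) mod 2 = 1+0+0+0+0+0+0+0+0+0+0+0+0+0+0+0+0+0+0+0+0+0+0+0+0+0 mod 2 = 1
  c[3] = d·G[:,3] = (11001110111011001100001100)·(01110001111000111100001111) mod 2 = 0+1+0+0+0+0+0+0+1+1+1+0+0+0+0+0+1+1+0+0+0+0+1+1+0+0 mod 2 = 0
  c[4] = d·G[:,4] = (11001110111011001100001100)·(01000000000000000000000000) mod 2 = 0+1+0+0+0+0+0+0+0+0+0+0+0+0+0+0+0+0+0+0+0+0+0+0+0+0 mod 2 = 1
  c[5] = d·G[:,5] = (11001110111011001100001100)·(00100000000000000000000000) mod 2 = 0+0+0+0+0+0+0+0+0+0+0+0+0+0+0+0+0+0+0+0+0+0+0+0+0+0 mod 2 = 0
  c[6] = d·G[:,6] = (11001110111011001100001100)·(00010000000000000000000000) mod 2 = 0+0+0+0+0+0+0+0+0+0+0+0+0+0+0+0+0+0+0+0+0+0+0+0+0+0 mod 2 = 0
  c[7] = d·G[:,7] = (11001110111011001100001100)·(00001111111000000011111111) mod 2 = 0+0+0+0+1+1+1+0+1+1+1+0+0+0+0+0+0+0+0+0+0+0+1+1+0+0 mod 2 = 0
  c[8] = d·G[:,8] = (11001110111011001100001100)·(00001000000000000000000000) mod 2 = 0+0+0+0+1+0+0+0+0+0+0+0+0+0+0+0+0+0+0+0+0+0+0+0+0+0 mod 2 = 1
  c[9] = d·G[:,9] = (11001110111011001100001100)·(00000100000000000000000000) mod 2 = 0+0+0+0+0+1+0+0+0+0+0+0+0+0+0+0+0+0+0+0+0+0+0+0+0+0 mod 2 = 1
  c[10] = d·G[:,10] = (11001110111011001100001100)·(00000010000000000000000000) mod 2 = 0+0+0+0+0+0+1+0+0+0+0+0+0+0+0+0+0+0+0+0+0+0+0+0+0+0 mod 2 = 1
  c[11] = d·G[:,11] = (11001110111011001100001100)·(00000001000000000000000000) mod 2 = 0+0+0+0+0+0+0+0+0+0+0+0+0+0+0+0+0+0+0+0+0+0+0+0+0+0 mod 2 = 0
  c[12] = d·G[:,12] = (11001110111011001100001100)·(00000000100000000000000000) mod 2 = 0+0+0+0+0+0+0+0+1+0+0+0+0+0+0+0+0+0+0+0+0+0+0+0+0+0 mod 2 = 1
  c[13] = d·G[:,13] = (11001110111011001100001100)·(00000000010000000000000000) mod 2 = 0+0+0+0+0+0+0+0+0+1+0+0+0+0+0+0+0+0+0+0+0+0+0+0+0+0 mod 2 = 1
  c[14] = d·G[:,14] = (11001110111011001100001100)·(00000000001000000000000000) mod 2 = 0+0+0+0+0+0+0+0+0+0+1+0+0+0+0+0+0+0+0+0+0+0+0+0+0+0 mod 2 = 1
  c[15] = d·G[:,15] = (11001110111011001100001100)·(00000000000111111111111111) mod 2 = 0+0+0+0+0+0+0+0+0+0+0+0+1+1+0+0+1+1+0+0+0+0+1+1+0+0 mod 2 = 0
  c[16] = d·G[:,16] = (11001110111011001100001100)·(00000000000100000000000000) mod 2 = 0+0+0+0+0+0+0+0+0+0+0+0+0+0+0+0+0+0+0+0+0+0+0+0+0+0 mod 2 = 0
  c[17] = d·G[:,17] = (11001110111011001100001100)·(00000000000010000000000000) mod 2 = 0+0+0+0+0+0+0+0+0+0+0+0+1+0+0+0+0+0+0+0+0+0+0+0+0+0 mod 2 = 1
  c[18] = d·G[:,18] = (11001110111011001100001100)·(00000000000001000000000000) mod 2 = 0+0+0+0+0+0+0+0+0+0+0+0+0+1+0+0+0+0+0+0+0+0+0+0+0+0 mod 2 = 1
  c[19] = d·G[:,19] = (11001110111011001100001100)·(00000000000000100000000000) mod 2 = 0+0+0+0+0+0+0+0+0+0+0+0+0+0+0+0+0+0+0+0+0+0+0+0+0+0 mod 2 = 0
  c[20] = d·G[:,20] = (11001110111011001100001100)·(00000000000000010000000000) mod 2 = 0+0+0+0+0+0+0+0+0+0+0+0+0+0+0+0+0+0+0+0+0+0+0+0+0+0 mod 2 = 0
  c[21] = d·G[:,21] = (11001110111011001100001100)·(00000000000000001000000000) mod 2 = 0+0+0+0+0+0+0+0+0+0+0+0+0+0+0+0+1+0+0+0+0+0+0+0+0+0 mod 2 = 1
  c[22] = d·G[:,22] = (11001110111011001100001100)·(00000000000000000100000000) mod 2 = 0+0+0+0+0+0+0+0+0+0+0+0+0+0+0+0+0+1+0+0+0+0+0+0+0+0 mod 2 = 1
  c[23] = d·G[:,23] = (11001110111011001100001100)·(00000000000000000010000000) mod 2 = 0+0+0+0+0+0+0+0+0+0+0+0+0+0+0+0+0+0+0+0+0+0+0+0+0+0 mod 2 = 0
  c[24] = d·G[:,24] = (11001110111011001100001100)·(00000000000000000001000000) mod 2 = 0+0+0+0+0+0+0+0+0+0+0+0+0+0+0+0+0+0+0+0+0+0+0+0+0+0 mod 2 = 0
  c[25] = d·G[:,25] = (11001110111011001100001100)·(00000000000000000000100000) mod 2 = 0+0+0+0+0+0+0+0+0+0+0+0+0+0+0+0+0+0+0+0+0+0+0+0+0+0 mod 2 = 0
  c[26] = d·G[:,26] = (11001110111011001100001100)·(00000000000000000000010000) mod 2 = 0+0+0+0+0+0+0+0+0+0+0+0+0+0+0+0+0+0+0+0+0+0+0+0+0+0 mod 2 = 0
  c[27] = d·G[:,27] = (11001110111011001100001100)·(00000000000000000000001000) mod 2 = 0+0+0+0+0+0+0+0+0+0+0+0+0+0+0+0+0+0+0+0+0+0+1+0+0+0 mod 2 = 1
  c[28] = d·G[:,28] = (11001110111011001100001100)·(00000000000000000000000100) mod 2 = 0+0+0+0+0+0+0+0+0+0+0+0+0+0+0+0+0+0+0+0+0+0+0+1+0+0 mod 2 = 1
  c[29] = d·G[:,29] = (11001110111011001100001100)·(00000000000000000000000010) mod 2 = 0+0+0+0+0+0+0+0+0+0+0+0+0+0+0+0+0+0+0+0+0+0+0+0+0+0 mod 2 = 0
  c[30] = d·G[:,30] = (11001110111011001100001100)·(00000000000000000000000001) mod 2 = 0+0+0+0+0+0+0+0+0+0+0+0+0+0+0+0+0+0+0+0+0+0+0+0+0+0 mod 2 = 0
Codeword = 1110100011101110011001100001100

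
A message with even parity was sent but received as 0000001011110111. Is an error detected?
Sum of received bits: 0+0+0+0+0+0+1+0+1+1+1+1+0+1+1+1 = 8; 8 mod 2 = 0. Result is 0 → no error detected.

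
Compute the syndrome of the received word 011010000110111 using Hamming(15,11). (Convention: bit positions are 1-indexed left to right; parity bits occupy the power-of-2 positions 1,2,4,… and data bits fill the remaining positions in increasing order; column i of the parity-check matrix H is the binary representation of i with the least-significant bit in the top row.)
Syndrome s = H · r^T (mod 2), r = 011010000110111:
  s[0] = (101010101010101)·(011010000110111) mod 2 = 0+0+1+0+1+0+0+0+0+0+1+0+1+0+1 mod 2 = 1
  s[1] = (011001100110011)·(011010000110111) mod 2 = 0+1+1+0+0+0+0+0+0+1+1+0+0+1+1 mod 2 = 0
  s[2] = (000111100001111)·(011010000110111) mod 2 = 0+0+0+0+1+0+0+0+0+0+0+0+1+1+1 mod 2 = 0
  s[3] = (000000011111111)·(011010000110111) mod 2 = 0+0+0+0+0+0+0+0+0+1+1+0+1+1+1 mod 2 = 1
Syndrome = 1001
Non-zero syndrome: error at position 9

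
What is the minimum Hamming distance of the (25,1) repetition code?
d_min = 25 (the only two codewords are 0…0 and 1…1, differing in all 25 positions).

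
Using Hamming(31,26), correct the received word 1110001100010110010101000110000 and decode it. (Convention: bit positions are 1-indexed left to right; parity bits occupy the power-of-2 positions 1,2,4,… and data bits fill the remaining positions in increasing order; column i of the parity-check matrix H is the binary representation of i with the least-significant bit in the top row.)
Syndrome s = H · r^T (mod 2), r = 1110001100010110010101000110000:
  s[0] = (1010101010101010101010101010101)·(1110001100010110010101000110000) mod 2 = 1+0+1+0+0+0+1+0+0+0+0+0+0+0+1+0+0+0+0+0+0+0+0+0+0+0+1+0+0+0+0 mod 2 = 1
  s[1] = (0110011001100110011001100110011)·(1110001100010110010101000110000) mod 2 = 0+1+1+0+0+0+1+0+0+0+0+0+0+1+1+0+0+1+0+0+0+1+0+0+0+1+1+0+0+0+0 mod 2 = 1
  s[2] = (0001111000011110000111100001111)·(1110001100010110010101000110000) mod 2 = 0+0+0+0+0+0+1+0+0+0+0+1+0+1+1+0+0+0+0+1+0+1+0+0+0+0+0+0+0+0+0 mod 2 = 0
  s[3] = (0000000111111110000000011111111)·(1110001100010110010101000110000) mod 2 = 0+0+0+0+0+0+0+1+0+0+0+1+0+1+1+0+0+0+0+0+0+0+0+0+0+1+1+0+0+0+0 mod 2 = 0
  s[4] = (0000000000000001111111111111111)·(1110001100010110010101000110000) mod 2 = 0+0+0+0+0+0+0+0+0+0+0+0+0+0+0+0+0+1+0+1+0+1+0+0+0+1+1+0+0+0+0 mod 2 = 1
Syndrome = 11001
Column 19 of H equals this syndrome → error at bit 19 (1-indexed).
Flip bit 19: 1110001100010110010101000110000 → 1110001100010110011101000110000
Extract data bits at positions {3,5,6,7,9,10,11,12,13,14,15,17,18,19,20,21,22,23,24,25,26,27,28,29,30,31}: 10010001011011101000110000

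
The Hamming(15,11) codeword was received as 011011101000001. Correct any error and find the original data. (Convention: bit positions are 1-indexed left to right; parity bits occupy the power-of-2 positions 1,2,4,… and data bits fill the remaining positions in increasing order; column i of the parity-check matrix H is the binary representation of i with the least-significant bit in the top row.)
Syndrome s = H · r^T (mod 2), r = 011011101000001:
  s[0] = (101010101010101)·(011011101000001) mod 2 = 0+0+1+0+1+0+1+0+1+0+0+0+0+0+1 mod 2 = 1
  s[1] = (011001100110011)·(011011101000001) mod 2 = 0+1+1+0+0+1+1+0+0+0+0+0+0+0+1 mod 2 = 1
  s[2] = (000111100001111)·(011011101000001) mod 2 = 0+0+0+0+1+1+1+0+0+0+0+0+0+0+1 mod 2 = 0
  s[3] = (000000011111111)·(011011101000001) mod 2 = 0+0+0+0+0+0+0+0+1+0+0+0+0+0+1 mod 2 = 0
Syndrome = 1100
Column 3 of H equals this syndrome → error at bit 3 (1-indexed).
Flip bit 3: 011011101000001 → 010011101000001
Extract data bits at positions {3,5,6,7,9,10,11,12,13,14,15}: 01111000001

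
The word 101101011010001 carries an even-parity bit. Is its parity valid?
Sum of all bits: 1+0+1+1+0+1+0+1+1+0+1+0+0+0+1 = 8; 8 mod 2 = 0. Result is 0 → valid parity.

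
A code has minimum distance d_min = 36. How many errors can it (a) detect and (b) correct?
(a) Detection requires d_min ≥ e+1, so e ≤ d_min − 1 = 35.
(b) Correction requires d_min ≥ 2t+1, so t ≤ ⌊(d_min − 1)/2⌋ = ⌊35/2⌋ = 17.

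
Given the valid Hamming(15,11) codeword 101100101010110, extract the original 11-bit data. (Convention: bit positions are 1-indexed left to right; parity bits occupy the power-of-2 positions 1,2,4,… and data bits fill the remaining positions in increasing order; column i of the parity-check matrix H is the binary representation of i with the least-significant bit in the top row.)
Parity bits occupy power-of-2 positions; data bits are at positions {3,5,6,7,9,10,11,12,13,14,15} (1-indexed).
Extract: c[3]=1 c[5]=0 c[6]=0 c[7]=1 c[9]=1 c[10]=0 c[11]=1 c[12]=0 c[13]=1 c[14]=1 c[15]=0
Data = 10011010110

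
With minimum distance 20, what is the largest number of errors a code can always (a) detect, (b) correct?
(a) Detection requires d_min ≥ e+1, so e ≤ d_min − 1 = 19.
(b) Correction requires d_min ≥ 2t+1, so t ≤ ⌊(d_min − 1)/2⌋ = ⌊19/2⌋ = 9.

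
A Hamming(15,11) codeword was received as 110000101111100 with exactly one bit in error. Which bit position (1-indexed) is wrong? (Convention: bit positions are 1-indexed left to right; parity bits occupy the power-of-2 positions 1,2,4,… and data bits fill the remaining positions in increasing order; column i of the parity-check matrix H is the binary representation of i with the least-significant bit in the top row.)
Syndrome s = H · r^T (mod 2), r = 110000101111100:
  s[0] = (101010101010101)·(110000101111100) mod 2 = 1+0+0+0+0+0+1+0+1+0+1+0+1+0+0 mod 2 = 1
  s[1] = (011001100110011)·(110000101111100) mod 2 = 0+1+0+0+0+0+1+0+0+1+1+0+0+0+0 mod 2 = 0
  s[2] = (000111100001111)·(110000101111100) mod 2 = 0+0+0+0+0+0+1+0+0+0+0+1+1+0+0 mod 2 = 1
  s[3] = (000000011111111)·(110000101111100) mod 2 = 0+0+0+0+0+0+0+0+1+1+1+1+1+0+0 mod 2 = 1
Syndrome = 1011
Column i of H is the binary representation of i, so the syndrome is the binary index of the flipped bit.
Read s = 1011 with s[0] as LSB: 1·2^0 + 0·2^1 + 1·2^2 + 1·2^3 = 13.
Error is at bit position 13.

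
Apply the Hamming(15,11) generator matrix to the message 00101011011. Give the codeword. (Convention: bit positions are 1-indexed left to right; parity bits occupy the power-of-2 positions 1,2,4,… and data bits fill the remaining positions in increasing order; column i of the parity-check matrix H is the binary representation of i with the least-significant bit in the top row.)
Codeword c = d · G (mod 2), d = 00101011011:
  c[0] = d·G[:,0] = (00101011011)·(11011010101) mod 2 = 0+0+0+0+1+0+1+0+0+0+1 mod 2 = 1
  c[1] = d·G[:,1] = (00101011011)·(10110110011) mod 2 = 0+0+1+0+0+0+1+0+0+1+1 mod 2 = 0
  c[2] = d·G[:,2] = (00101011011)·(10000000000) mod 2 = 0+0+0+0+0+0+0+0+0+0+0 mod 2 = 0
  c[3] = d·G[:,3] = (00101011011)·(01110001111) mod 2 = 0+0+1+0+0+0+0+1+0+1+1 mod 2 = 0
  c[4] = d·G[:,4] = (00101011011)·(01000000000) mod 2 = 0+0+0+0+0+0+0+0+0+0+0 mod 2 = 0
  c[5] = d·G[:,5] = (00101011011)·(00100000000) mod 2 = 0+0+1+0+0+0+0+0+0+0+0 mod 2 = 1
  c[6] = d·G[:,6] = (00101011011)·(00010000000) mod 2 = 0+0+0+0+0+0+0+0+0+0+0 mod 2 = 0
  c[7] = d·G[:,7] = (00101011011)·(00001111111) mod 2 = 0+0+0+0+1+0+1+1+0+1+1 mod 2 = 1
  c[8] = d·G[:,8] = (00101011011)·(00001000000) mod 2 = 0+0+0+0+1+0+0+0+0+0+0 mod 2 = 1
  c[9] = d·G[:,9] = (00101011011)·(00000100000) mod 2 = 0+0+0+0+0+0+0+0+0+0+0 mod 2 = 0
  c[10] = d·G[:,10] = (00101011011)·(00000010000) mod 2 = 0+0+0+0+0+0+1+0+0+0+0 mod 2 = 1
  c[11] = d·G[:,11] = (00101011011)·(00000001000) mod 2 = 0+0+0+0+0+0+0+1+0+0+0 mod 2 = 1
  c[12] = d·G[:,12] = (00101011011)·(00000000100) mod 2 = 0+0+0+0+0+0+0+0+0+0+0 mod 2 = 0
  c[13] = d·G[:,13] = (00101011011)·(00000000010) mod 2 = 0+0+0+0+0+0+0+0+0+1+0 mod 2 = 1
  c[14] = d·G[:,14] = (00101011011)·(00000000001) mod 2 = 0+0+0+0+0+0+0+0+0+0+1 mod 2 = 1
Codeword = 100001011011011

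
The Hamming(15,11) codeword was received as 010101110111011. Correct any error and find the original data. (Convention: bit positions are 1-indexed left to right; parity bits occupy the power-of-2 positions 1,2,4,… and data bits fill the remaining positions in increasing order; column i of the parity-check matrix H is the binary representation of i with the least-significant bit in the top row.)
Syndrome s = H · r^T (mod 2), r = 010101110111011:
  s[0] = (101010101010101)·(010101110111011) mod 2 = 0+0+0+0+0+0+1+0+0+0+1+0+0+0+1 mod 2 = 1
  s[1] = (011001100110011)·(010101110111011) mod 2 = 0+1+0+0+0+1+1+0+0+1+1+0+0+1+1 mod 2 = 1
  s[2] = (000111100001111)·(010101110111011) mod 2 = 0+0+0+1+0+1+1+0+0+0+0+1+0+1+1 mod 2 = 0
  s[3] = (000000011111111)·(010101110111011) mod 2 = 0+0+0+0+0+0+0+1+0+1+1+1+0+1+1 mod 2 = 0
Syndrome = 1100
Column 3 of H equals this syndrome → error at bit 3 (1-indexed).
Flip bit 3: 010101110111011 → 011101110111011
Extract data bits at positions {3,5,6,7,9,10,11,12,13,14,15}: 10110111011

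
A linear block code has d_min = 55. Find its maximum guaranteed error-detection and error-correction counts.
(a) Detection requires d_min ≥ e+1, so e ≤ d_min − 1 = 54.
(b) Correction requires d_min ≥ 2t+1, so t ≤ ⌊(d_min − 1)/2⌋ = ⌊54/2⌋ = 27.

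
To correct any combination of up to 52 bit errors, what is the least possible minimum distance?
Correcting t errors requires d_min ≥ 2t + 1 = 2·52 + 1 = 105.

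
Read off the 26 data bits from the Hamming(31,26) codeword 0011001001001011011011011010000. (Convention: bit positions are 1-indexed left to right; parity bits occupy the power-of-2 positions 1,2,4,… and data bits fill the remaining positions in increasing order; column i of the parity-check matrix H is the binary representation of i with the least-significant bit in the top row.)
Parity bits occupy power-of-2 positions; data bits are at positions {3,5,6,7,9,10,11,12,13,14,15,17,18,19,20,21,22,23,24,25,26,27,28,29,30,31} (1-indexed).
Extract: c[3]=1 c[5]=0 c[6]=0 c[7]=1 c[9]=0 c[10]=1 c[11]=0 c[12]=0 c[13]=1 c[14]=0 c[15]=1 c[17]=0 c[18]=1 c[19]=1 c[20]=0 c[21]=1 c[22]=1 c[23]=0 c[24]=1 c[25]=1 c[26]=0 c[27]=1 c[28]=0 c[29]=0 c[30]=0 c[31]=0
Data = 10010100101011011011010000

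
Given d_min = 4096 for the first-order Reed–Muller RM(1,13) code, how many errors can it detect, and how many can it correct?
Detection only: up to d_min − 1 = 4095 errors.
Correction: up to ⌊(d_min − 1)/2⌋ = ⌊4095/2⌋ = 2047 errors.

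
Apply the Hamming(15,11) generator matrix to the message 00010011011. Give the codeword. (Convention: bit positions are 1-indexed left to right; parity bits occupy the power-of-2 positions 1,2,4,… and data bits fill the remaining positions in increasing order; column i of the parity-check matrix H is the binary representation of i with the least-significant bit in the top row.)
Codeword c = d · G (mod 2), d = 00010011011:
  c[0] = d·G[:,0] = (00010011011)·(11011010101) mod 2 = 0+0+0+1+0+0+1+0+0+0+1 mod 2 = 1
  c[1] = d·G[:,1] = (00010011011)·(10110110011) mod 2 = 0+0+0+1+0+0+1+0+0+1+1 mod 2 = 0
  c[2] = d·G[:,2] = (00010011011)·(10000000000) mod 2 = 0+0+0+0+0+0+0+0+0+0+0 mod 2 = 0
  c[3] = d·G[:,3] = (00010011011)·(01110001111) mod 2 = 0+0+0+1+0+0+0+1+0+1+1 mod 2 = 0
  c[4] = d·G[:,4] = (00010011011)·(01000000000) mod 2 = 0+0+0+0+0+0+0+0+0+0+0 mod 2 = 0
  c[5] = d·G[:,5] = (00010011011)·(00100000000) mod 2 = 0+0+0+0+0+0+0+0+0+0+0 mod 2 = 0
  c[6] = d·G[:,6] = (00010011011)·(00010000000) mod 2 = 0+0+0+1+0+0+0+0+0+0+0 mod 2 = 1
  c[7] = d·G[:,7] = (00010011011)·(00001111111) mod 2 = 0+0+0+0+0+0+1+1+0+1+1 mod 2 = 0
  c[8] = d·G[:,8] = (00010011011)·(00001000000) mod 2 = 0+0+0+0+0+0+0+0+0+0+0 mod 2 = 0
  c[9] = d·G[:,9] = (00010011011)·(00000100000) mod 2 = 0+0+0+0+0+0+0+0+0+0+0 mod 2 = 0
  c[10] = d·G[:,10] = (00010011011)·(00000010000) mod 2 = 0+0+0+0+0+0+1+0+0+0+0 mod 2 = 1
  c[11] = d·G[:,11] = (00010011011)·(00000001000) mod 2 = 0+0+0+0+0+0+0+1+0+0+0 mod 2 = 1
  c[12] = d·G[:,12] = (00010011011)·(00000000100) mod 2 = 0+0+0+0+0+0+0+0+0+0+0 mod 2 = 0
  c[13] = d·G[:,13] = (00010011011)·(00000000010) mod 2 = 0+0+0+0+0+0+0+0+0+1+0 mod 2 = 1
  c[14] = d·G[:,14] = (00010011011)·(00000000001) mod 2 = 0+0+0+0+0+0+0+0+0+0+1 mod 2 = 1
Codeword = 100000100011011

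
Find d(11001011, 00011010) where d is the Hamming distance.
XOR = 11010001, count of 1s = 4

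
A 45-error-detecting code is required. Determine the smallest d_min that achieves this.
Detecting e errors requires d_min ≥ e + 1 = 45 + 1 = 46.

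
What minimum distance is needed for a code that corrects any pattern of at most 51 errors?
Correcting t errors requires d_min ≥ 2t + 1 = 2·51 + 1 = 103.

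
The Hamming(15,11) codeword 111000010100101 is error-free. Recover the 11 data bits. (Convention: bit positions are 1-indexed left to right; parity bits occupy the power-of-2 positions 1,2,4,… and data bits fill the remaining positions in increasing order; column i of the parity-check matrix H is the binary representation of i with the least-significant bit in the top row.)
Parity bits occupy power-of-2 positions; data bits are at positions {3,5,6,7,9,10,11,12,13,14,15} (1-indexed).
Extract: c[3]=1 c[5]=0 c[6]=0 c[7]=0 c[9]=0 c[10]=1 c[11]=0 c[12]=0 c[13]=1 c[14]=0 c[15]=1
Data = 10000100101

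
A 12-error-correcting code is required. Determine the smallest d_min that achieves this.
Correcting t errors requires d_min ≥ 2t + 1 = 2·12 + 1 = 25.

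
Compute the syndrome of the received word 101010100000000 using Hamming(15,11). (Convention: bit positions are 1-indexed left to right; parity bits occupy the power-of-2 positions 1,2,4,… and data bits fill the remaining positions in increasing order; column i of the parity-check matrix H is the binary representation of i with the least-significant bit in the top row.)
Syndrome s = H · r^T (mod 2), r = 101010100000000:
  s[0] = (101010101010101)·(101010100000000) mod 2 = 1+0+1+0+1+0+1+0+0+0+0+0+0+0+0 mod 2 = 0
  s[1] = (011001100110011)·(101010100000000) mod 2 = 0+0+1+0+0+0+1+0+0+0+0+0+0+0+0 mod 2 = 0
  s[2] = (000111100001111)·(101010100000000) mod 2 = 0+0+0+0+1+0+1+0+0+0+0+0+0+0+0 mod 2 = 0
  s[3] = (000000011111111)·(101010100000000) mod 2 = 0+0+0+0+0+0+0+0+0+0+0+0+0+0+0 mod 2 = 0
Syndrome = 0000
s = 0: no error detected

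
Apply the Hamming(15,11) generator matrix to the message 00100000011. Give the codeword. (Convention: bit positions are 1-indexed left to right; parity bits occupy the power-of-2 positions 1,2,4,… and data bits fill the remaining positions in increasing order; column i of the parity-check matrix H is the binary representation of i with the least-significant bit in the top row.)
Codeword c = d · G (mod 2), d = 00100000011:
  c[0] = d·G[:,0] = (00100000011)·(11011010101) mod 2 = 0+0+0+0+0+0+0+0+0+0+1 mod 2 = 1
  c[1] = d·G[:,1] = (00100000011)·(10110110011) mod 2 = 0+0+1+0+0+0+0+0+0+1+1 mod 2 = 1
  c[2] = d·G[:,2] = (00100000011)·(10000000000) mod 2 = 0+0+0+0+0+0+0+0+0+0+0 mod 2 = 0
  c[3] = d·G[:,3] = (00100000011)·(01110001111) mod 2 = 0+0+1+0+0+0+0+0+0+1+1 mod 2 = 1
  c[4] = d·G[:,4] = (00100000011)·(01000000000) mod 2 = 0+0+0+0+0+0+0+0+0+0+0 mod 2 = 0
  c[5] = d·G[:,5] = (00100000011)·(00100000000) mod 2 = 0+0+1+0+0+0+0+0+0+0+0 mod 2 = 1
  c[6] = d·G[:,6] = (00100000011)·(00010000000) mod 2 = 0+0+0+0+0+0+0+0+0+0+0 mod 2 = 0
  c[7] = d·G[:,7] = (00100000011)·(00001111111) mod 2 = 0+0+0+0+0+0+0+0+0+1+1 mod 2 = 0
  c[8] = d·G[:,8] = (00100000011)·(00001000000) mod 2 = 0+0+0+0+0+0+0+0+0+0+0 mod 2 = 0
  c[9] = d·G[:,9] = (00100000011)·(00000100000) mod 2 = 0+0+0+0+0+0+0+0+0+0+0 mod 2 = 0
  c[10] = d·G[:,10] = (00100000011)·(00000010000) mod 2 = 0+0+0+0+0+0+0+0+0+0+0 mod 2 = 0
  c[11] = d·G[:,11] = (00100000011)·(00000001000) mod 2 = 0+0+0+0+0+0+0+0+0+0+0 mod 2 = 0
  c[12] = d·G[:,12] = (00100000011)·(00000000100) mod 2 = 0+0+0+0+0+0+0+0+0+0+0 mod 2 = 0
  c[13] = d·G[:,13] = (00100000011)·(00000000010) mod 2 = 0+0+0+0+0+0+0+0+0+1+0 mod 2 = 1
  c[14] = d·G[:,14] = (00100000011)·(00000000001) mod 2 = 0+0+0+0+0+0+0+0+0+0+1 mod 2 = 1
Codeword = 110101000000011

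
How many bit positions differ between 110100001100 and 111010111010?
XOR = 001110110110, count of 1s = 7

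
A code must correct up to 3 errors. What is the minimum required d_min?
Correcting t errors requires d_min ≥ 2t + 1 = 2·3 + 1 = 7.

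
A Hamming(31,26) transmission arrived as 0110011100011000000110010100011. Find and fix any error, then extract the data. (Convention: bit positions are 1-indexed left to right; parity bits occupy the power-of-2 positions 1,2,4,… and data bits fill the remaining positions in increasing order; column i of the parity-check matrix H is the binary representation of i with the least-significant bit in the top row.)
Syndrome s = H · r^T (mod 2), r = 0110011100011000000110010100011:
  s[0] = (1010101010101010101010101010101)·(0110011100011000000110010100011) mod 2 = 0+0+1+0+0+0+1+0+0+0+0+0+1+0+0+0+0+0+0+0+1+0+0+0+0+0+0+0+0+0+1 mod 2 = 1
  s[1] = (0110011001100110011001100110011)·(0110011100011000000110010100011) mod 2 = 0+1+1+0+0+1+1+0+0+0+0+0+0+0+0+0+0+0+0+0+0+0+0+0+0+1+0+0+0+1+1 mod 2 = 1
  s[2] = (0001111000011110000111100001111)·(0110011100011000000110010100011) mod 2 = 0+0+0+0+0+1+1+0+0+0+0+1+1+0+0+0+0+0+0+1+1+0+0+0+0+0+0+0+0+1+1 mod 2 = 0
  s[3] = (0000000111111110000000011111111)·(0110011100011000000110010100011) mod 2 = 0+0+0+0+0+0+0+1+0+0+0+1+1+0+0+0+0+0+0+0+0+0+0+1+0+1+0+0+0+1+1 mod 2 = 1
  s[4] = (0000000000000001111111111111111)·(0110011100011000000110010100011) mod 2 = 0+0+0+0+0+0+0+0+0+0+0+0+0+0+0+0+0+0+0+1+1+0+0+1+0+1+0+0+0+1+1 mod 2 = 0
Syndrome = 11010
Column 11 of H equals this syndrome → error at bit 11 (1-indexed).
Flip bit 11: 0110011100011000000110010100011 → 0110011100111000000110010100011
Extract data bits at positions {3,5,6,7,9,10,11,12,13,14,15,17,18,19,20,21,22,23,24,25,26,27,28,29,30,31}: 10110011100000110010100011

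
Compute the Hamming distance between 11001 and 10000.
XOR = 01001, count of 1s = 2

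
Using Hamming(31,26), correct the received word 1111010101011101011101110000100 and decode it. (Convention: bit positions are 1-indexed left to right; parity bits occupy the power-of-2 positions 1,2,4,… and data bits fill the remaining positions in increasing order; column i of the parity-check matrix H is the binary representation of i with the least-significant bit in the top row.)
Syndrome s = H · r^T (mod 2), r = 1111010101011101011101110000100:
  s[0] = (1010101010101010101010101010101)·(1111010101011101011101110000100) mod 2 = 1+0+1+0+0+0+0+0+0+0+0+0+1+0+0+0+0+0+1+0+0+0+1+0+0+0+0+0+1+0+0 mod 2 = 0
  s[1] = (0110011001100110011001100110011)·(1111010101011101011101110000100) mod 2 = 0+1+1+0+0+1+0+0+0+1+0+0+0+1+0+0+0+1+1+0+0+1+1+0+0+0+0+0+0+0+0 mod 2 = 1
  s[2] = (0001111000011110000111100001111)·(1111010101011101011101110000100) mod 2 = 0+0+0+1+0+1+0+0+0+0+0+1+1+1+0+0+0+0+0+1+0+1+1+0+0+0+0+0+1+0+0 mod 2 = 1
  s[3] = (0000000111111110000000011111111)·(1111010101011101011101110000100) mod 2 = 0+0+0+0+0+0+0+1+0+1+0+1+1+1+0+0+0+0+0+0+0+0+0+1+0+0+0+0+1+0+0 mod 2 = 1
  s[4] = (0000000000000001111111111111111)·(1111010101011101011101110000100) mod 2 = 0+0+0+0+0+0+0+0+0+0+0+0+0+0+0+1+0+1+1+1+0+1+1+1+0+0+0+0+1+0+0 mod 2 = 0
Syndrome = 01110
Column 14 of H equals this syndrome → error at bit 14 (1-indexed).
Flip bit 14: 1111010101011101011101110000100 → 1111010101011001011101110000100
Extract data bits at positions {3,5,6,7,9,10,11,12,13,14,15,17,18,19,20,21,22,23,24,25,26,27,28,29,30,31}: 10100101100011101110000100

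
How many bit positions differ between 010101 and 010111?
XOR = 000010, count of 1s = 1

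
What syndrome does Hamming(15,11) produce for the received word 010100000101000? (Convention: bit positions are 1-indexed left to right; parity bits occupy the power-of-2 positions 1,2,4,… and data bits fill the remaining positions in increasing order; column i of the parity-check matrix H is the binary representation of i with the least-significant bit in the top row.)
Syndrome s = H · r^T (mod 2), r = 010100000101000:
  s[0] = (101010101010101)·(010100000101000) mod 2 = 0+0+0+0+0+0+0+0+0+0+0+0+0+0+0 mod 2 = 0
  s[1] = (011001100110011)·(010100000101000) mod 2 = 0+1+0+0+0+0+0+0+0+1+0+0+0+0+0 mod 2 = 0
  s[2] = (000111100001111)·(010100000101000) mod 2 = 0+0+0+1+0+0+0+0+0+0+0+1+0+0+0 mod 2 = 0
  s[3] = (000000011111111)·(010100000101000) mod 2 = 0+0+0+0+0+0+0+0+0+1+0+1+0+0+0 mod 2 = 0
Syndrome = 0000
s = 0: no error detected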